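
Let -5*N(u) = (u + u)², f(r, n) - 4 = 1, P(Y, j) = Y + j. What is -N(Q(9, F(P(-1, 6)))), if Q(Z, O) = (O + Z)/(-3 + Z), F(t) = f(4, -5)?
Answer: 196/45 ≈ 4.3556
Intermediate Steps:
f(r, n) = 5 (f(r, n) = 4 + 1 = 5)
F(t) = 5
Q(Z, O) = (O + Z)/(-3 + Z)
N(u) = -4*u²/5 (N(u) = -(u + u)²/5 = -4*u²/5)
-N(Q(9, F(P(-1, 6)))) = -(-4)*((5 + 9)/(-3 + 9))²/5 = -(-4)*(14/6)²/5 = -(-4)*((⅙)*14)²/5 = -(-4)*(7/3)²/5 = -(-4)*49/(5*9) = -1*(-196/45) = 196/45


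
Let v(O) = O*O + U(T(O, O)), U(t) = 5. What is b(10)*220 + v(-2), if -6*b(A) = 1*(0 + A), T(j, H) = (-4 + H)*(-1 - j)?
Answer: -1073/3 ≈ -357.67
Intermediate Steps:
T(j, H) = (-1 - j)*(-4 + H)
b(A) = -A/6 (b(A) = -(0 + A)/6 = -A/6)
v(O) = 5 + O² (v(O) = O*O + 5 = O² + 5 = 5 + O²)
b(10)*220 + v(-2) = -⅙*10*220 + (5 + (-2)²) = -5/3*220 + (5 + 4) = -1100/3 + 9 = -1073/3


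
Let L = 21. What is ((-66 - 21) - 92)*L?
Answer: -3759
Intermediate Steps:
((-66 - 21) - 92)*L = ((-66 - 21) - 92)*21 = (-87 - 92)*21 = -179*21 = -3759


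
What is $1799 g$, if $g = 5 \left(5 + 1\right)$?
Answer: $53970$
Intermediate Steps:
$g = 30$ ($g = 5 \cdot 6 = 30$)
$1799 g = 1799 \cdot 30 = 53970$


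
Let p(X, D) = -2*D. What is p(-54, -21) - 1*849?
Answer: -807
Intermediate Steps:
p(-54, -21) - 1*849 = -2*(-21) - 1*849 = 42 - 849 = -807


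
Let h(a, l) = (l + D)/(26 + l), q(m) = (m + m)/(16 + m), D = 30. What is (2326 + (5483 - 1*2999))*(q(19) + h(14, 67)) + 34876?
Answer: 29369974/651 ≈ 45115.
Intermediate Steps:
q(m) = 2*m/(16 + m) (q(m) = (2*m)/(16 + m) = 2*m/(16 + m))
h(a, l) = (30 + l)/(26 + l) (h(a, l) = (l + 30)/(26 + l) = (30 + l)/(26 + l))
(2326 + (5483 - 1*2999))*(q(19) + h(14, 67)) + 34876 = (2326 + (5483 - 1*2999))*(2*19/(16 + 19) + (30 + 67)/(26 + 67)) + 34876 = (2326 + (5483 - 2999))*(2*19/35 + 97/93) + 34876 = (2326 + 2484)*(2*19*(1/35) + (1/93)*97) + 34876 = 4810*(38/35 + 97/93) + 34876 = 4810*(6929/3255) + 34876 = 6665698/651 + 34876 = 29369974/651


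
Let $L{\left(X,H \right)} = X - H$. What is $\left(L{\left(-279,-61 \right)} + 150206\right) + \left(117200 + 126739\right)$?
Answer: $393927$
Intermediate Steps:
$\left(L{\left(-279,-61 \right)} + 150206\right) + \left(117200 + 126739\right) = \left(\left(-279 - -61\right) + 150206\right) + \left(117200 + 126739\right) = \left(\left(-279 + 61\right) + 150206\right) + 243939 = \left(-218 + 150206\right) + 243939 = 149988 + 243939 = 393927$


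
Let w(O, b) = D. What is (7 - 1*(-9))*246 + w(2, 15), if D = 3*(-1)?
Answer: 3933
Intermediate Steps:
D = -3
w(O, b) = -3
(7 - 1*(-9))*246 + w(2, 15) = (7 - 1*(-9))*246 - 3 = (7 + 9)*246 - 3 = 16*246 - 3 = 3936 - 3 = 3933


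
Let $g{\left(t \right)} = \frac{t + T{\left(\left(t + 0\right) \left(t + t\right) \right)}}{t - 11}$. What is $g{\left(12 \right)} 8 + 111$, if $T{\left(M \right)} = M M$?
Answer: $663759$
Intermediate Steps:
$T{\left(M \right)} = M^{2}$
$g{\left(t \right)} = \frac{t + 4 t^{4}}{-11 + t}$ ($g{\left(t \right)} = \frac{t + \left(\left(t + 0\right) \left(t + t\right)\right)^{2}}{t - 11} = \frac{t + \left(t 2 t\right)^{2}}{-11 + t} = \frac{t + \left(2 t^{2}\right)^{2}}{-11 + t} = \frac{t + 4 t^{4}}{-11 + t}$)
$g{\left(12 \right)} 8 + 111 = \frac{12 + 4 \cdot 12^{4}}{-11 + 12} \cdot 8 + 111 = \frac{12 + 4 \cdot 20736}{1} \cdot 8 + 111 = 1 \left(12 + 82944\right) 8 + 111 = 1 \cdot 82956 \cdot 8 + 111 = 82956 \cdot 8 + 111 = 663648 + 111 = 663759$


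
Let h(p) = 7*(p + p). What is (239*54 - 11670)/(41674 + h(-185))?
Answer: 103/3257 ≈ 0.031624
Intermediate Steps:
h(p) = 14*p (h(p) = 7*(2*p) = 14*p)
(239*54 - 11670)/(41674 + h(-185)) = (239*54 - 11670)/(41674 + 14*(-185)) = (12906 - 11670)/(41674 - 2590) = 1236/39084 = 1236*(1/39084) = 103/3257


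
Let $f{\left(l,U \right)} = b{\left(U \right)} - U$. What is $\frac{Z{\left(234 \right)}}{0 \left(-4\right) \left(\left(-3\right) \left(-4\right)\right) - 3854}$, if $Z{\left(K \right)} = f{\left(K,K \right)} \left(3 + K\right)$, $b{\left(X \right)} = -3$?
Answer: $\frac{56169}{3854} \approx 14.574$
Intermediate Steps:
$f{\left(l,U \right)} = -3 - U$
$Z{\left(K \right)} = \left(-3 - K\right) \left(3 + K\right)$
$\frac{Z{\left(234 \right)}}{0 \left(-4\right) \left(\left(-3\right) \left(-4\right)\right) - 3854} = \frac{\left(-1\right) \left(3 + 234\right)^{2}}{0 \left(-4\right) \left(\left(-3\right) \left(-4\right)\right) - 3854} = \frac{\left(-1\right) 237^{2}}{0 \cdot 12 - 3854} = \frac{\left(-1\right) 56169}{0 - 3854} = - \frac{56169}{-3854} = \left(-56169\right) \left(- \frac{1}{3854}\right) = \frac{56169}{3854}$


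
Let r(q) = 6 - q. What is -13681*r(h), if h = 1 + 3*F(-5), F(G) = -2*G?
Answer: 342025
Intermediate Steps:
h = 31 (h = 1 + 3*(-2*(-5)) = 1 + 3*10 = 1 + 30 = 31)
-13681*r(h) = -13681*(6 - 1*31) = -13681*(6 - 31) = -(-342025) = -13681*(-25) = 342025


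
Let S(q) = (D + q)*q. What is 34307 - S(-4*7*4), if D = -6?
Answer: 21091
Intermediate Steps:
S(q) = q*(-6 + q) (S(q) = (-6 + q)*q = q*(-6 + q))
34307 - S(-4*7*4) = 34307 - -4*7*4*(-6 - 4*7*4) = 34307 - (-28*4)*(-6 - 28*4) = 34307 - (-112)*(-6 - 112) = 34307 - (-112)*(-118) = 34307 - 1*13216 = 34307 - 13216 = 21091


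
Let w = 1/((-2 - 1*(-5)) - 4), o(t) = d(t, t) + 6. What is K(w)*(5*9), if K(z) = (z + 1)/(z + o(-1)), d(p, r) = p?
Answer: 0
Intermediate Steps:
o(t) = 6 + t (o(t) = t + 6 = 6 + t)
w = -1 (w = 1/((-2 + 5) - 4) = 1/(3 - 4) = 1/(-1) = -1)
K(z) = (1 + z)/(5 + z) (K(z) = (z + 1)/(z + (6 - 1)) = (1 + z)/(z + 5) = (1 + z)/(5 + z))
K(w)*(5*9) = ((1 - 1)/(5 - 1))*(5*9) = (0/4)*45 = ((1/4)*0)*45 = 0*45 = 0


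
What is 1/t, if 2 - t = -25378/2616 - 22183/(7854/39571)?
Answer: 244596/27340170817 ≈ 8.9464e-6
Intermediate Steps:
t = 27340170817/244596 (t = 2 - (-25378/2616 - 22183/(7854/39571)) = 2 - (-25378*1/2616 - 22183/(7854*(1/39571))) = 2 - (-12689/1308 - 22183/1122/5653) = 2 - (-12689/1308 - 22183*5653/1122) = 2 - (-12689/1308 - 125400499/1122) = 2 - 1*(-27339681625/244596) = 2 + 27339681625/244596 = 27340170817/244596 ≈ 1.1178e+5)
1/t = 1/(27340170817/244596) = 244596/27340170817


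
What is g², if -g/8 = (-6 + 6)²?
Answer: 0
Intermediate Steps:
g = 0 (g = -8*(-6 + 6)² = -8*0² = -8*0 = 0)
g² = 0² = 0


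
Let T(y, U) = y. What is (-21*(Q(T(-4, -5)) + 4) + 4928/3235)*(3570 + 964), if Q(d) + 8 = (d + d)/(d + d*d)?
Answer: 1459757572/3235 ≈ 4.5124e+5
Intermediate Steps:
Q(d) = -8 + 2*d/(d + d²) (Q(d) = -8 + (d + d)/(d + d*d) = -8 + (2*d)/(d + d²) = -8 + 2*d/(d + d²))
(-21*(Q(T(-4, -5)) + 4) + 4928/3235)*(3570 + 964) = (-21*(2*(-3 - 4*(-4))/(1 - 4) + 4) + 4928/3235)*(3570 + 964) = (-21*(2*(-3 + 16)/(-3) + 4) + 4928*(1/3235))*4534 = (-21*(2*(-⅓)*13 + 4) + 4928/3235)*4534 = (-21*(-26/3 + 4) + 4928/3235)*4534 = (-21*(-14/3) + 4928/3235)*4534 = (98 + 4928/3235)*4534 = (321958/3235)*4534 = 1459757572/3235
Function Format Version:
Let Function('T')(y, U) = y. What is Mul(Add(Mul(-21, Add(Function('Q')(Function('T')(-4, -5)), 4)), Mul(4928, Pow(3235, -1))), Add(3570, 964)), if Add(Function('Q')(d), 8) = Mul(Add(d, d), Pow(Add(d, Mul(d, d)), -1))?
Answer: Rational(1459757572, 3235) ≈ 4.5124e+5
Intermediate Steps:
Function('Q')(d) = Add(-8, Mul(2, d, Pow(Add(d, Pow(d, 2)), -1))) (Function('Q')(d) = Add(-8, Mul(Add(d, d), Pow(Add(d, Mul(d, d)), -1))) = Add(-8, Mul(Mul(2, d), Pow(Add(d, Pow(d, 2)), -1))) = Add(-8, Mul(2, d, Pow(Add(d, Pow(d, 2)), -1))))
Mul(Add(Mul(-21, Add(Function('Q')(Function('T')(-4, -5)), 4)), Mul(4928, Pow(3235, -1))), Add(3570, 964)) = Mul(Add(Mul(-21, Add(Mul(2, Pow(Add(1, -4), -1), Add(-3, Mul(-4, -4))), 4)), Mul(4928, Pow(3235, -1))), Add(3570, 964)) = Mul(Add(Mul(-21, Add(Mul(2, Pow(-3, -1), Add(-3, 16)), 4)), Mul(4928, Rational(1, 3235))), 4534) = Mul(Add(Mul(-21, Add(Mul(2, Rational(-1, 3), 13), 4)), Rational(4928, 3235)), 4534) = Mul(Add(Mul(-21, Add(Rational(-26, 3), 4)), Rational(4928, 3235)), 4534) = Mul(Add(Mul(-21, Rational(-14, 3)), Rational(4928, 3235)), 4534) = Mul(Add(98, Rational(4928, 3235)), 4534) = Mul(Rational(321958, 3235), 4534) = Rational(1459757572, 3235)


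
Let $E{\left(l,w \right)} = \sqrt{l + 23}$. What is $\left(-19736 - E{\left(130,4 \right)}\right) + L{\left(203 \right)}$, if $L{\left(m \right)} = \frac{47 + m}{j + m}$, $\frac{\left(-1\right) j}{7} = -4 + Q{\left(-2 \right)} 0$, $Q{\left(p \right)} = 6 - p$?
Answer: $- \frac{4558766}{231} - 3 \sqrt{17} \approx -19747.0$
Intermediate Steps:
$E{\left(l,w \right)} = \sqrt{23 + l}$
$j = 28$ ($j = - 7 \left(-4 + \left(6 - -2\right) 0\right) = - 7 \left(-4 + \left(6 + 2\right) 0\right) = - 7 \left(-4 + 8 \cdot 0\right) = - 7 \left(-4 + 0\right) = \left(-7\right) \left(-4\right) = 28$)
$L{\left(m \right)} = \frac{47 + m}{28 + m}$
$\left(-19736 - E{\left(130,4 \right)}\right) + L{\left(203 \right)} = \left(-19736 - \sqrt{23 + 130}\right) + \frac{47 + 203}{28 + 203} = \left(-19736 - \sqrt{153}\right) + \frac{1}{231} \cdot 250 = \left(-19736 - 3 \sqrt{17}\right) + \frac{1}{231} \cdot 250 = \left(-19736 - 3 \sqrt{17}\right) + \frac{250}{231} = - \frac{4558766}{231} - 3 \sqrt{17}$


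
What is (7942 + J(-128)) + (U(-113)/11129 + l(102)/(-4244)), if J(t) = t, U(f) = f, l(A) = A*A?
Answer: 92237621944/11807869 ≈ 7811.5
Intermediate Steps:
l(A) = A²
(7942 + J(-128)) + (U(-113)/11129 + l(102)/(-4244)) = (7942 - 128) + (-113/11129 + 102²/(-4244)) = 7814 + (-113*1/11129 + 10404*(-1/4244)) = 7814 + (-113/11129 - 2601/1061) = 7814 - 29066422/11807869 = 92237621944/11807869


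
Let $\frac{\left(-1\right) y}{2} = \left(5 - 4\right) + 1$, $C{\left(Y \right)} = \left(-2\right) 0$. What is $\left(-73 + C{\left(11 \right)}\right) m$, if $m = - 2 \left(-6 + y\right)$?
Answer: $-1460$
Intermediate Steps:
$C{\left(Y \right)} = 0$
$y = -4$ ($y = - 2 \left(\left(5 - 4\right) + 1\right) = - 2 \left(1 + 1\right) = \left(-2\right) 2 = -4$)
$m = 20$ ($m = - 2 \left(-6 - 4\right) = \left(-2\right) \left(-10\right) = 20$)
$\left(-73 + C{\left(11 \right)}\right) m = \left(-73 + 0\right) 20 = \left(-73\right) 20 = -1460$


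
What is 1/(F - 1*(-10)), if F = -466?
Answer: -1/456 ≈ -0.0021930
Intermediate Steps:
1/(F - 1*(-10)) = 1/(-466 - 1*(-10)) = 1/(-466 + 10) = 1/(-456) = -1/456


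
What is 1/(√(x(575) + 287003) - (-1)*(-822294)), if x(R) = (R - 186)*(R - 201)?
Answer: -274098/225388996649 - √432489/676166989947 ≈ -1.2171e-6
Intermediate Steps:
x(R) = (-201 + R)*(-186 + R) (x(R) = (-186 + R)*(-201 + R) = (-201 + R)*(-186 + R))
1/(√(x(575) + 287003) - (-1)*(-822294)) = 1/(√((37386 + 575² - 387*575) + 287003) - (-1)*(-822294)) = 1/(√((37386 + 330625 - 222525) + 287003) - 1*822294) = 1/(√(145486 + 287003) - 822294) = 1/(√432489 - 822294) = 1/(-822294 + √432489)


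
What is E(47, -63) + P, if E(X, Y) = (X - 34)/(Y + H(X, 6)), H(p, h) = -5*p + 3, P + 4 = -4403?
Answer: -1300078/295 ≈ -4407.0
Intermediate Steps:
P = -4407 (P = -4 - 4403 = -4407)
H(p, h) = 3 - 5*p
E(X, Y) = (-34 + X)/(3 + Y - 5*X) (E(X, Y) = (X - 34)/(Y + (3 - 5*X)) = (-34 + X)/(3 + Y - 5*X))
E(47, -63) + P = (-34 + 47)/(3 - 63 - 5*47) - 4407 = 13/(3 - 63 - 235) - 4407 = 13/(-295) - 4407 = -1/295*13 - 4407 = -13/295 - 4407 = -1300078/295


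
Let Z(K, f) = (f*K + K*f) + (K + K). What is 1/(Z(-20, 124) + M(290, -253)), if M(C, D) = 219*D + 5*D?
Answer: -1/61672 ≈ -1.6215e-5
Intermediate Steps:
M(C, D) = 224*D
Z(K, f) = 2*K + 2*K*f (Z(K, f) = (K*f + K*f) + 2*K = 2*K*f + 2*K = 2*K + 2*K*f)
1/(Z(-20, 124) + M(290, -253)) = 1/(2*(-20)*(1 + 124) + 224*(-253)) = 1/(2*(-20)*125 - 56672) = 1/(-5000 - 56672) = 1/(-61672) = -1/61672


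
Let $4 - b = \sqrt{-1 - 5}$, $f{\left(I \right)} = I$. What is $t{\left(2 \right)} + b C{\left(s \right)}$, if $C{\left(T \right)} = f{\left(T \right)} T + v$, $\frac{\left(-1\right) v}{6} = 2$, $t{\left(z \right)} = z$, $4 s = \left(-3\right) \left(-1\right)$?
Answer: $- \frac{175}{4} + \frac{183 i \sqrt{6}}{16} \approx -43.75 + 28.016 i$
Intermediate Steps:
$s = \frac{3}{4}$ ($s = \frac{\left(-3\right) \left(-1\right)}{4} = \frac{1}{4} \cdot 3 = \frac{3}{4} \approx 0.75$)
$v = -12$ ($v = \left(-6\right) 2 = -12$)
$b = 4 - i \sqrt{6}$ ($b = 4 - \sqrt{-1 - 5} = 4 - \sqrt{-6} = 4 - i \sqrt{6} \approx 4.0 - 2.4495 i$)
$C{\left(T \right)} = -12 + T^{2}$ ($C{\left(T \right)} = T T - 12 = T^{2} - 12 = -12 + T^{2}$)
$t{\left(2 \right)} + b C{\left(s \right)} = 2 + \left(4 - i \sqrt{6}\right) \left(-12 + \left(\frac{3}{4}\right)^{2}\right) = 2 + \left(4 - i \sqrt{6}\right) \left(-12 + \frac{9}{16}\right) = 2 + \left(4 - i \sqrt{6}\right) \left(- \frac{183}{16}\right) = 2 - \left(\frac{183}{4} - \frac{183 i \sqrt{6}}{16}\right) = - \frac{175}{4} + \frac{183 i \sqrt{6}}{16}$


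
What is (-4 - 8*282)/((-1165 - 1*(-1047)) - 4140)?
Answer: 1130/2129 ≈ 0.53077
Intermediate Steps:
(-4 - 8*282)/((-1165 - 1*(-1047)) - 4140) = (-4 - 2256)/((-1165 + 1047) - 4140) = -2260/(-118 - 4140) = -2260/(-4258) = -2260*(-1/4258) = 1130/2129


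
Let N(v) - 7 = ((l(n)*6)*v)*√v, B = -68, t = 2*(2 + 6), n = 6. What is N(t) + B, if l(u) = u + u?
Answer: 4547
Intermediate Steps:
l(u) = 2*u
t = 16 (t = 2*8 = 16)
N(v) = 7 + 72*v^(3/2) (N(v) = 7 + (((2*6)*6)*v)*√v = 7 + ((12*6)*v)*√v = 7 + (72*v)*√v = 7 + 72*v^(3/2))
N(t) + B = (7 + 72*16^(3/2)) - 68 = (7 + 72*64) - 68 = (7 + 4608) - 68 = 4615 - 68 = 4547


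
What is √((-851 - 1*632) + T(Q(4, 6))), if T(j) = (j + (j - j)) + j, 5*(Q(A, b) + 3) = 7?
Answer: I*√37155/5 ≈ 38.551*I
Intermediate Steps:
Q(A, b) = -8/5 (Q(A, b) = -3 + (⅕)*7 = -3 + 7/5 = -8/5)
T(j) = 2*j (T(j) = (j + 0) + j = j + j = 2*j)
√((-851 - 1*632) + T(Q(4, 6))) = √((-851 - 1*632) + 2*(-8/5)) = √((-851 - 632) - 16/5) = √(-1483 - 16/5) = √(-7431/5) = I*√37155/5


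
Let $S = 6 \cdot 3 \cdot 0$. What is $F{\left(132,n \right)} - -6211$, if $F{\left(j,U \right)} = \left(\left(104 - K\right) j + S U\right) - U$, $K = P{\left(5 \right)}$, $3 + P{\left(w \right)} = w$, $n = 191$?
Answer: $19484$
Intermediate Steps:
$P{\left(w \right)} = -3 + w$
$K = 2$ ($K = -3 + 5 = 2$)
$S = 0$ ($S = 18 \cdot 0 = 0$)
$F{\left(j,U \right)} = - U + 102 j$ ($F{\left(j,U \right)} = \left(\left(104 - 2\right) j + 0 U\right) - U = \left(\left(104 - 2\right) j + 0\right) - U = \left(102 j + 0\right) - U = 102 j - U = - U + 102 j$)
$F{\left(132,n \right)} - -6211 = \left(\left(-1\right) 191 + 102 \cdot 132\right) - -6211 = \left(-191 + 13464\right) + 6211 = 13273 + 6211 = 19484$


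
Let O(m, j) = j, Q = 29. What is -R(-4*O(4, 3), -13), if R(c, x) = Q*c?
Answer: 348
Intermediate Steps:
R(c, x) = 29*c
-R(-4*O(4, 3), -13) = -29*(-4*3) = -29*(-12) = -1*(-348) = 348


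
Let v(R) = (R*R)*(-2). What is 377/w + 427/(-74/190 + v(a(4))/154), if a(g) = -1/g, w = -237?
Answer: -11861551943/10825923 ≈ -1095.7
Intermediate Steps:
v(R) = -2*R² (v(R) = R²*(-2) = -2*R²)
377/w + 427/(-74/190 + v(a(4))/154) = 377/(-237) + 427/(-74/190 - 2*(-1/4)²/154) = 377*(-1/237) + 427/(-74*1/190 - 2*(-1*¼)²*(1/154)) = -377/237 + 427/(-37/95 - 2*(-¼)²*(1/154)) = -377/237 + 427/(-37/95 - 2*1/16*(1/154)) = -377/237 + 427/(-37/95 - ⅛*1/154) = -377/237 + 427/(-37/95 - 1/1232) = -377/237 + 427/(-45679/117040) = -377/237 + 427*(-117040/45679) = -377/237 - 49976080/45679 = -11861551943/10825923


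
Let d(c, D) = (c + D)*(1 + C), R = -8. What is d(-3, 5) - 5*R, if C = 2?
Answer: 46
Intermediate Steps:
d(c, D) = 3*D + 3*c (d(c, D) = (c + D)*(1 + 2) = (D + c)*3 = 3*D + 3*c)
d(-3, 5) - 5*R = (3*5 + 3*(-3)) - 5*(-8) = (15 - 9) + 40 = 6 + 40 = 46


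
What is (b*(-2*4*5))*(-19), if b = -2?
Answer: -1520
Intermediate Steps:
(b*(-2*4*5))*(-19) = -2*(-2*4)*5*(-19) = -(-16)*5*(-19) = -2*(-40)*(-19) = 80*(-19) = -1520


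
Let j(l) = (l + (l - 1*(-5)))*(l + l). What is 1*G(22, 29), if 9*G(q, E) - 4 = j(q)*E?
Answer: 62528/9 ≈ 6947.6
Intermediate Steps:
j(l) = 2*l*(5 + 2*l) (j(l) = (l + (l + 5))*(2*l) = (l + (5 + l))*(2*l) = (5 + 2*l)*(2*l) = 2*l*(5 + 2*l))
G(q, E) = 4/9 + 2*E*q*(5 + 2*q)/9 (G(q, E) = 4/9 + ((2*q*(5 + 2*q))*E)/9 = 4/9 + (2*E*q*(5 + 2*q))/9 = 4/9 + 2*E*q*(5 + 2*q)/9)
1*G(22, 29) = 1*(4/9 + (2/9)*29*22*(5 + 2*22)) = 1*(4/9 + (2/9)*29*22*(5 + 44)) = 1*(4/9 + (2/9)*29*22*49) = 1*(4/9 + 62524/9) = 1*(62528/9) = 62528/9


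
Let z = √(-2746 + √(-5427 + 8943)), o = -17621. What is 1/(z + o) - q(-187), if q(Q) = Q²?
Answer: -34969 - 1/(17621 - I*√(2746 - 2*√879)) ≈ -34969.0 - 1.6693e-7*I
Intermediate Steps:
z = √(-2746 + 2*√879) (z = √(-2746 + √3516) = √(-2746 + 2*√879) ≈ 51.833*I)
1/(z + o) - q(-187) = 1/(√(-2746 + 2*√879) - 17621) - 1*(-187)² = 1/(-17621 + √(-2746 + 2*√879)) - 1*34969 = 1/(-17621 + √(-2746 + 2*√879)) - 34969 = -34969 + 1/(-17621 + √(-2746 + 2*√879))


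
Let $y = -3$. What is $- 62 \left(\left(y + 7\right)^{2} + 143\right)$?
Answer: $-9858$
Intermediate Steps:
$- 62 \left(\left(y + 7\right)^{2} + 143\right) = - 62 \left(\left(-3 + 7\right)^{2} + 143\right) = - 62 \left(4^{2} + 143\right) = - 62 \left(16 + 143\right) = \left(-62\right) 159 = -9858$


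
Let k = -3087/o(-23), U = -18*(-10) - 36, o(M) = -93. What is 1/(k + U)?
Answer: 31/5493 ≈ 0.0056435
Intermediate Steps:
U = 144 (U = 180 - 36 = 144)
k = 1029/31 (k = -3087/(-93) = -3087*(-1/93) = 1029/31 ≈ 33.194)
1/(k + U) = 1/(1029/31 + 144) = 1/(5493/31) = 31/5493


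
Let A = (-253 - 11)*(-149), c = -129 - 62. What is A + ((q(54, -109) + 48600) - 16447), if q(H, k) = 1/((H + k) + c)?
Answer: 17586293/246 ≈ 71489.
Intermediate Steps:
c = -191
A = 39336 (A = -264*(-149) = 39336)
q(H, k) = 1/(-191 + H + k) (q(H, k) = 1/((H + k) - 191) = 1/(-191 + H + k))
A + ((q(54, -109) + 48600) - 16447) = 39336 + ((1/(-191 + 54 - 109) + 48600) - 16447) = 39336 + ((1/(-246) + 48600) - 16447) = 39336 + ((-1/246 + 48600) - 16447) = 39336 + (11955599/246 - 16447) = 39336 + 7909637/246 = 17586293/246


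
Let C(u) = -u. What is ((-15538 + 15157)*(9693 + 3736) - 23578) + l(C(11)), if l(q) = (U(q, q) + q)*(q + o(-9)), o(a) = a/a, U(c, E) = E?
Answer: -5139807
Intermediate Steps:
o(a) = 1
l(q) = 2*q*(1 + q) (l(q) = (q + q)*(q + 1) = (2*q)*(1 + q) = 2*q*(1 + q))
((-15538 + 15157)*(9693 + 3736) - 23578) + l(C(11)) = ((-15538 + 15157)*(9693 + 3736) - 23578) + 2*(-1*11)*(1 - 1*11) = (-381*13429 - 23578) + 2*(-11)*(1 - 11) = (-5116449 - 23578) + 2*(-11)*(-10) = -5140027 + 220 = -5139807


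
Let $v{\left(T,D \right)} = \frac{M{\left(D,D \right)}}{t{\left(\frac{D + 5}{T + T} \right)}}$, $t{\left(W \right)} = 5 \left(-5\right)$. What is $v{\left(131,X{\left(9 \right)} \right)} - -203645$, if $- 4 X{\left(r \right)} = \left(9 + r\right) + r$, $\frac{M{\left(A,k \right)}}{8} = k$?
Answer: $\frac{5091179}{25} \approx 2.0365 \cdot 10^{5}$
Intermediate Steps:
$M{\left(A,k \right)} = 8 k$
$t{\left(W \right)} = -25$
$X{\left(r \right)} = - \frac{9}{4} - \frac{r}{2}$ ($X{\left(r \right)} = - \frac{\left(9 + r\right) + r}{4} = - \frac{9 + 2 r}{4} = - \frac{9}{4} - \frac{r}{2}$)
$v{\left(T,D \right)} = - \frac{8 D}{25}$ ($v{\left(T,D \right)} = \frac{8 D}{-25} = 8 D \left(- \frac{1}{25}\right) = - \frac{8 D}{25}$)
$v{\left(131,X{\left(9 \right)} \right)} - -203645 = - \frac{8 \left(- \frac{9}{4} - \frac{9}{2}\right)}{25} - -203645 = - \frac{8 \left(- \frac{9}{4} - \frac{9}{2}\right)}{25} + 203645 = \left(- \frac{8}{25}\right) \left(- \frac{27}{4}\right) + 203645 = \frac{54}{25} + 203645 = \frac{5091179}{25}$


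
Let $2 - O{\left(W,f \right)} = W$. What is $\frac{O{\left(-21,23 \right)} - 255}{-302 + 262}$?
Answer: $\frac{29}{5} \approx 5.8$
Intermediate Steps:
$O{\left(W,f \right)} = 2 - W$
$\frac{O{\left(-21,23 \right)} - 255}{-302 + 262} = \frac{\left(2 - -21\right) - 255}{-302 + 262} = \frac{\left(2 + 21\right) - 255}{-40} = \left(23 - 255\right) \left(- \frac{1}{40}\right) = \left(-232\right) \left(- \frac{1}{40}\right) = \frac{29}{5}$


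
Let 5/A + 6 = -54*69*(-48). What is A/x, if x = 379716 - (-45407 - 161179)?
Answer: 5/104855422284 ≈ 4.7685e-11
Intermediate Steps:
A = 5/178842 (A = 5/(-6 - 54*69*(-48)) = 5/(-6 - 3726*(-48)) = 5/(-6 + 178848) = 5/178842 ≈ 2.7958e-5)
x = 586302 (x = 379716 - 1*(-206586) = 379716 + 206586 = 586302)
A/x = (5/178842)/586302 = (5/178842)*(1/586302) = 5/104855422284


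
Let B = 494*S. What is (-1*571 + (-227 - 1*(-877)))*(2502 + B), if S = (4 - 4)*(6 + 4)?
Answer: 197658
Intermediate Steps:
S = 0 (S = 0*10 = 0)
B = 0 (B = 494*0 = 0)
(-1*571 + (-227 - 1*(-877)))*(2502 + B) = (-1*571 + (-227 - 1*(-877)))*(2502 + 0) = (-571 + (-227 + 877))*2502 = (-571 + 650)*2502 = 79*2502 = 197658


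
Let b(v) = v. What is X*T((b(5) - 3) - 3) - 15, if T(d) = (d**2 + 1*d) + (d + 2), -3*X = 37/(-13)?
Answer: -548/39 ≈ -14.051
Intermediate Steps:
X = 37/39 (X = -37/(3*(-13)) = -37*(-1)/(3*13) = -1/3*(-37/13) = 37/39 ≈ 0.94872)
T(d) = 2 + d**2 + 2*d (T(d) = (d**2 + d) + (2 + d) = (d + d**2) + (2 + d) = 2 + d**2 + 2*d)
X*T((b(5) - 3) - 3) - 15 = 37*(2 + ((5 - 3) - 3)**2 + 2*((5 - 3) - 3))/39 - 15 = 37*(2 + (2 - 3)**2 + 2*(2 - 3))/39 - 15 = 37*(2 + (-1)**2 + 2*(-1))/39 - 15 = 37*(2 + 1 - 2)/39 - 15 = (37/39)*1 - 15 = 37/39 - 15 = -548/39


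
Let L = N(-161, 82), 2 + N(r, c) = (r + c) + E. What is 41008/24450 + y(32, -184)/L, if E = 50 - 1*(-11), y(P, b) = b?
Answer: 132974/12225 ≈ 10.877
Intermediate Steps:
E = 61 (E = 50 + 11 = 61)
N(r, c) = 59 + c + r (N(r, c) = -2 + ((r + c) + 61) = -2 + ((c + r) + 61) = -2 + (61 + c + r) = 59 + c + r)
L = -20 (L = 59 + 82 - 161 = -20)
41008/24450 + y(32, -184)/L = 41008/24450 - 184/(-20) = 41008*(1/24450) - 184*(-1/20) = 20504/12225 + 46/5 = 132974/12225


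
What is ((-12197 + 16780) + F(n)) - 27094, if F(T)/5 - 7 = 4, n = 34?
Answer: -22456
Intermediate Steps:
F(T) = 55 (F(T) = 35 + 5*4 = 35 + 20 = 55)
((-12197 + 16780) + F(n)) - 27094 = ((-12197 + 16780) + 55) - 27094 = (4583 + 55) - 27094 = 4638 - 27094 = -22456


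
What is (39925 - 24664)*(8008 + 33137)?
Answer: 627913845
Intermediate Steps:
(39925 - 24664)*(8008 + 33137) = 15261*41145 = 627913845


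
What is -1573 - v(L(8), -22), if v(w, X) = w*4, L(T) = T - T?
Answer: -1573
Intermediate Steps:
L(T) = 0
v(w, X) = 4*w
-1573 - v(L(8), -22) = -1573 - 4*0 = -1573 - 1*0 = -1573 + 0 = -1573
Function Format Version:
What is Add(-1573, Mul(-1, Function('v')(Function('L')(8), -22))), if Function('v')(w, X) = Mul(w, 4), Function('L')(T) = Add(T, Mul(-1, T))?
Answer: -1573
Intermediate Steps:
Function('L')(T) = 0
Function('v')(w, X) = Mul(4, w)
Add(-1573, Mul(-1, Function('v')(Function('L')(8), -22))) = Add(-1573, Mul(-1, Mul(4, 0))) = Add(-1573, Mul(-1, 0)) = Add(-1573, 0) = -1573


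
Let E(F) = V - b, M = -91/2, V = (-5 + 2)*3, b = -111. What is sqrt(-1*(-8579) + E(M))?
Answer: sqrt(8681) ≈ 93.172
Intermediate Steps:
V = -9 (V = -3*3 = -9)
M = -91/2 (M = -91*1/2 = -91/2 ≈ -45.500)
E(F) = 102 (E(F) = -9 - 1*(-111) = -9 + 111 = 102)
sqrt(-1*(-8579) + E(M)) = sqrt(-1*(-8579) + 102) = sqrt(8579 + 102) = sqrt(8681)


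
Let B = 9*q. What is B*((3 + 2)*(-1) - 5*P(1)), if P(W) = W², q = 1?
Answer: -90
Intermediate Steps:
B = 9 (B = 9*1 = 9)
B*((3 + 2)*(-1) - 5*P(1)) = 9*((3 + 2)*(-1) - 5*1²) = 9*(5*(-1) - 5*1) = 9*(-5 - 5) = 9*(-10) = -90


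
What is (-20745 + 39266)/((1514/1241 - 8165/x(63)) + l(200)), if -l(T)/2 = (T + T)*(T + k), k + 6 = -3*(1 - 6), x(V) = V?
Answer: -1448027343/13082234983 ≈ -0.11069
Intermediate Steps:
k = 9 (k = -6 - 3*(1 - 6) = -6 - 3*(-5) = -6 + 15 = 9)
l(T) = -4*T*(9 + T) (l(T) = -2*(T + T)*(T + 9) = -2*2*T*(9 + T) = -4*T*(9 + T))
(-20745 + 39266)/((1514/1241 - 8165/x(63)) + l(200)) = (-20745 + 39266)/((1514/1241 - 8165/63) - 4*200*(9 + 200)) = 18521/((1514*(1/1241) - 8165*1/63) - 4*200*209) = 18521/((1514/1241 - 8165/63) - 167200) = 18521/(-10037383/78183 - 167200) = 18521/(-13082234983/78183) = 18521*(-78183/13082234983) = -1448027343/13082234983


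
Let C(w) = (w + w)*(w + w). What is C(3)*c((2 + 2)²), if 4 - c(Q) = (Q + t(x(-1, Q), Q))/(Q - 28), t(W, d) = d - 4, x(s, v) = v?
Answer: 228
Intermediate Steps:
C(w) = 4*w² (C(w) = (2*w)*(2*w) = 4*w²)
t(W, d) = -4 + d
c(Q) = 4 - (-4 + 2*Q)/(-28 + Q) (c(Q) = 4 - (Q + (-4 + Q))/(Q - 28) = 4 - (-4 + 2*Q)/(-28 + Q))
C(3)*c((2 + 2)²) = (4*3²)*(2*(-54 + (2 + 2)²)/(-28 + (2 + 2)²)) = (4*9)*(2*(-54 + 4²)/(-28 + 4²)) = 36*(2*(-54 + 16)/(-28 + 16)) = 36*(2*(-38)/(-12)) = 36*(2*(-1/12)*(-38)) = 36*(19/3) = 228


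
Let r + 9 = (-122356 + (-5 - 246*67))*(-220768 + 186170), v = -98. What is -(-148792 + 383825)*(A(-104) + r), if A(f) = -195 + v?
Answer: -1129025627583796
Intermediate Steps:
r = 4803690105 (r = -9 + (-122356 + (-5 - 246*67))*(-220768 + 186170) = -9 + (-122356 + (-5 - 16482))*(-34598) = -9 + (-122356 - 16487)*(-34598) = -9 - 138843*(-34598) = -9 + 4803690114 = 4803690105)
A(f) = -293 (A(f) = -195 - 98 = -293)
-(-148792 + 383825)*(A(-104) + r) = -(-148792 + 383825)*(-293 + 4803690105) = -235033*4803689812 = -1*1129025627583796 = -1129025627583796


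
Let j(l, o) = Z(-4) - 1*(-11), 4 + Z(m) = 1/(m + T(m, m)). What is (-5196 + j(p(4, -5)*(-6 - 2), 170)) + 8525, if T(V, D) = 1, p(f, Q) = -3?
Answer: 10007/3 ≈ 3335.7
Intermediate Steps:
Z(m) = -4 + 1/(1 + m) (Z(m) = -4 + 1/(m + 1) = -4 + 1/(1 + m))
j(l, o) = 20/3 (j(l, o) = (-3 - 4*(-4))/(1 - 4) - 1*(-11) = (-3 + 16)/(-3) + 11 = -⅓*13 + 11 = -13/3 + 11 = 20/3)
(-5196 + j(p(4, -5)*(-6 - 2), 170)) + 8525 = (-5196 + 20/3) + 8525 = -15568/3 + 8525 = 10007/3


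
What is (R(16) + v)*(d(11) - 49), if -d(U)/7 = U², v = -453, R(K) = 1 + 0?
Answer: 404992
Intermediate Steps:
R(K) = 1
d(U) = -7*U²
(R(16) + v)*(d(11) - 49) = (1 - 453)*(-7*11² - 49) = -452*(-7*121 - 49) = -452*(-847 - 49) = -452*(-896) = 404992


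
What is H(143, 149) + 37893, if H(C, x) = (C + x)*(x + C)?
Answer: 123157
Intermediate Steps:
H(C, x) = (C + x)² (H(C, x) = (C + x)*(C + x) = (C + x)²)
H(143, 149) + 37893 = (143 + 149)² + 37893 = 292² + 37893 = 85264 + 37893 = 123157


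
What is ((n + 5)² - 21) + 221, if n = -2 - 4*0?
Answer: 209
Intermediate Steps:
n = -2 (n = -2 + 0 = -2)
((n + 5)² - 21) + 221 = ((-2 + 5)² - 21) + 221 = (3² - 21) + 221 = (9 - 21) + 221 = -12 + 221 = 209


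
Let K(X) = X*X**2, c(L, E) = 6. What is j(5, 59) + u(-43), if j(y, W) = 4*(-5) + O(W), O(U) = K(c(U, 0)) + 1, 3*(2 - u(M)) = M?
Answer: 640/3 ≈ 213.33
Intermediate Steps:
u(M) = 2 - M/3
K(X) = X**3
O(U) = 217 (O(U) = 6**3 + 1 = 216 + 1 = 217)
j(y, W) = 197 (j(y, W) = 4*(-5) + 217 = -20 + 217 = 197)
j(5, 59) + u(-43) = 197 + (2 - 1/3*(-43)) = 197 + (2 + 43/3) = 197 + 49/3 = 640/3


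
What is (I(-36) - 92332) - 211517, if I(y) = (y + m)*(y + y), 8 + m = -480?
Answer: -266121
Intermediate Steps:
m = -488 (m = -8 - 480 = -488)
I(y) = 2*y*(-488 + y) (I(y) = (y - 488)*(y + y) = (-488 + y)*(2*y) = 2*y*(-488 + y))
(I(-36) - 92332) - 211517 = (2*(-36)*(-488 - 36) - 92332) - 211517 = (2*(-36)*(-524) - 92332) - 211517 = (37728 - 92332) - 211517 = -54604 - 211517 = -266121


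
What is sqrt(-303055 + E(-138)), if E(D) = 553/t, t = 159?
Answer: 2*I*sqrt(1915361382)/159 ≈ 550.5*I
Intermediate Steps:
E(D) = 553/159
sqrt(-303055 + E(-138)) = sqrt(-303055 + 553/159) = sqrt(-48185192/159) = 2*I*sqrt(1915361382)/159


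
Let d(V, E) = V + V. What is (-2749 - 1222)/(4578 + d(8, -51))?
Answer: -3971/4594 ≈ -0.86439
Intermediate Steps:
d(V, E) = 2*V
(-2749 - 1222)/(4578 + d(8, -51)) = (-2749 - 1222)/(4578 + 2*8) = -3971/(4578 + 16) = -3971/4594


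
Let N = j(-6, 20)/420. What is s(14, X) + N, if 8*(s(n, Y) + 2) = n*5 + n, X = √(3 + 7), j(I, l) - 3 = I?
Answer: 1189/140 ≈ 8.4929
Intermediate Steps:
j(I, l) = 3 + I
X = √10 ≈ 3.1623
s(n, Y) = -2 + 3*n/4 (s(n, Y) = -2 + (n*5 + n)/8 = -2 + (5*n + n)/8 = -2 + (6*n)/8 = -2 + 3*n/4)
N = -1/140 (N = (3 - 6)/420 = -3*1/420 = -1/140 ≈ -0.0071429)
s(14, X) + N = (-2 + (¾)*14) - 1/140 = (-2 + 21/2) - 1/140 = 17/2 - 1/140 = 1189/140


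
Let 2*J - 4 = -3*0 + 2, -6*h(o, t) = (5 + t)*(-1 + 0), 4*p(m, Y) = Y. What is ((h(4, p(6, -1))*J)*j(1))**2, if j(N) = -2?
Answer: 361/16 ≈ 22.563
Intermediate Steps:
p(m, Y) = Y/4
h(o, t) = 5/6 + t/6 (h(o, t) = -(5 + t)*(-1 + 0)/6 = -(5 + t)*(-1)/6 = -(-5 - t)/6 = 5/6 + t/6)
J = 3 (J = 2 + (-3*0 + 2)/2 = 2 + (0 + 2)/2 = 2 + (1/2)*2 = 2 + 1 = 3)
((h(4, p(6, -1))*J)*j(1))**2 = (((5/6 + ((1/4)*(-1))/6)*3)*(-2))**2 = (((5/6 + (1/6)*(-1/4))*3)*(-2))**2 = (((5/6 - 1/24)*3)*(-2))**2 = (((19/24)*3)*(-2))**2 = ((19/8)*(-2))**2 = (-19/4)**2 = 361/16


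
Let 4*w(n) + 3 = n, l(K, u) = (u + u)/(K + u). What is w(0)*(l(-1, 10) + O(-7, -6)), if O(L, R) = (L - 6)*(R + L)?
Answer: -1541/12 ≈ -128.42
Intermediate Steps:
l(K, u) = 2*u/(K + u) (l(K, u) = (2*u)/(K + u) = 2*u/(K + u))
w(n) = -3/4 + n/4
O(L, R) = (-6 + L)*(L + R)
w(0)*(l(-1, 10) + O(-7, -6)) = (-3/4 + (1/4)*0)*(2*10/(-1 + 10) + ((-7)**2 - 6*(-7) - 6*(-6) - 7*(-6))) = (-3/4 + 0)*(2*10/9 + (49 + 42 + 36 + 42)) = -3*(2*10*(1/9) + 169)/4 = -3*(20/9 + 169)/4 = -3/4*1541/9 = -1541/12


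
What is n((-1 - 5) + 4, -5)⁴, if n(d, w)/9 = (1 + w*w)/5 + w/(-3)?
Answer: 9116621361/625 ≈ 1.4587e+7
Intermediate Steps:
n(d, w) = 9/5 - 3*w + 9*w²/5 (n(d, w) = 9*((1 + w*w)/5 + w/(-3)) = 9*((1 + w²)*(⅕) + w*(-⅓)) = 9*((⅕ + w²/5) - w/3) = 9*(⅕ - w/3 + w²/5) = 9/5 - 3*w + 9*w²/5)
n((-1 - 5) + 4, -5)⁴ = (9/5 - 3*(-5) + (9/5)*(-5)²)⁴ = (9/5 + 15 + (9/5)*25)⁴ = (9/5 + 15 + 45)⁴ = (309/5)⁴ = 9116621361/625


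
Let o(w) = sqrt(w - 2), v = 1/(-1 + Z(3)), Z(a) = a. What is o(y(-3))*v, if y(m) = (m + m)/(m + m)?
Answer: I/2 ≈ 0.5*I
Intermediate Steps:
y(m) = 1 (y(m) = (2*m)/((2*m)) = (2*m)*(1/(2*m)) = 1)
v = 1/2 (v = 1/(-1 + 3) = 1/2 ≈ 0.50000)
o(w) = sqrt(-2 + w)
o(y(-3))*v = sqrt(-2 + 1)*(1/2) = sqrt(-1)*(1/2) = I*(1/2) = I/2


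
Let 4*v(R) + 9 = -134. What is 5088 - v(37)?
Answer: 20495/4 ≈ 5123.8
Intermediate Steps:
v(R) = -143/4 (v(R) = -9/4 + (¼)*(-134) = -9/4 - 67/2 = -143/4)
5088 - v(37) = 5088 - 1*(-143/4) = 5088 + 143/4 = 20495/4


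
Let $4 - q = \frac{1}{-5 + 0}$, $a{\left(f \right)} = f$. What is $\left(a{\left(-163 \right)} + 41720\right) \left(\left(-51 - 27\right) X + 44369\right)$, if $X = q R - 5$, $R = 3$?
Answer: $\frac{9096037717}{5} \approx 1.8192 \cdot 10^{9}$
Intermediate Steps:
$q = \frac{21}{5}$ ($q = 4 - \frac{1}{-5 + 0} = 4 - \frac{1}{-5} = 4 - - \frac{1}{5} = 4 + \frac{1}{5} = \frac{21}{5} \approx 4.2$)
$X = \frac{38}{5}$ ($X = \frac{21}{5} \cdot 3 - 5 = \frac{63}{5} - 5 = \frac{38}{5} \approx 7.6$)
$\left(a{\left(-163 \right)} + 41720\right) \left(\left(-51 - 27\right) X + 44369\right) = \left(-163 + 41720\right) \left(\left(-51 - 27\right) \frac{38}{5} + 44369\right) = 41557 \left(\left(-78\right) \frac{38}{5} + 44369\right) = 41557 \left(- \frac{2964}{5} + 44369\right) = 41557 \cdot \frac{218881}{5} = \frac{9096037717}{5}$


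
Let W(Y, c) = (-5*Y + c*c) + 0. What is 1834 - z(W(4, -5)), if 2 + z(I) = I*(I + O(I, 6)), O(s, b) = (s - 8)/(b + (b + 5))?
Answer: 30802/17 ≈ 1811.9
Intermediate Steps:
W(Y, c) = c² - 5*Y (W(Y, c) = (-5*Y + c²) + 0 = (c² - 5*Y) + 0 = c² - 5*Y)
O(s, b) = (-8 + s)/(5 + 2*b) (O(s, b) = (-8 + s)/(b + (5 + b)) = (-8 + s)/(5 + 2*b))
z(I) = -2 + I*(-8/17 + 18*I/17) (z(I) = -2 + I*(I + (-8 + I)/(5 + 2*6)) = -2 + I*(I + (-8 + I)/(5 + 12)) = -2 + I*(I + (-8 + I)/17) = -2 + I*(I + (-8/17 + I/17)) = -2 + I*(-8/17 + 18*I/17))
1834 - z(W(4, -5)) = 1834 - (-2 - 8*((-5)² - 5*4)/17 + 18*((-5)² - 5*4)²/17) = 1834 - (-2 - 8*(25 - 20)/17 + 18*(25 - 20)²/17) = 1834 - (-2 - 8/17*5 + (18/17)*5²) = 1834 - (-2 - 40/17 + (18/17)*25) = 1834 - (-2 - 40/17 + 450/17) = 1834 - 1*376/17 = 1834 - 376/17 = 30802/17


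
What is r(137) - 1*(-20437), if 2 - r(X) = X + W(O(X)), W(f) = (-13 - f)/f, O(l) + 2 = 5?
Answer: 60922/3 ≈ 20307.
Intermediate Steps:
O(l) = 3 (O(l) = -2 + 5 = 3)
W(f) = (-13 - f)/f
r(X) = 22/3 - X (r(X) = 2 - (X + (-13 - 1*3)/3) = 2 - (X + (-13 - 3)/3) = 2 - (X + (⅓)*(-16)) = 2 - (X - 16/3) = 2 - (-16/3 + X) = 2 + (16/3 - X) = 22/3 - X)
r(137) - 1*(-20437) = (22/3 - 1*137) - 1*(-20437) = (22/3 - 137) + 20437 = -389/3 + 20437 = 60922/3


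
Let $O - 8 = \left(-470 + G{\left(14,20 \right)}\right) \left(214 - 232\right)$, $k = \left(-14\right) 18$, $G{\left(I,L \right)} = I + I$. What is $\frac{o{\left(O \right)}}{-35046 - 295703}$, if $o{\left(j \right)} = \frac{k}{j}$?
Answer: $\frac{63}{658521259} \approx 9.5669 \cdot 10^{-8}$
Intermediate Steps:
$G{\left(I,L \right)} = 2 I$
$k = -252$
$O = 7964$ ($O = 8 + \left(-470 + 2 \cdot 14\right) \left(214 - 232\right) = 8 + \left(-470 + 28\right) \left(-18\right) = 8 - -7956 = 8 + 7956 = 7964$)
$o{\left(j \right)} = - \frac{252}{j}$
$\frac{o{\left(O \right)}}{-35046 - 295703} = \frac{\left(-252\right) \frac{1}{7964}}{-35046 - 295703} = \frac{\left(-252\right) \frac{1}{7964}}{-330749} = \left(- \frac{63}{1991}\right) \left(- \frac{1}{330749}\right) = \frac{63}{658521259}$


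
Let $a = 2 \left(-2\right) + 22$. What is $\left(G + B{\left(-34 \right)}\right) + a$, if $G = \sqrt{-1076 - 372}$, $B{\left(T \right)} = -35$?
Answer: $-17 + 2 i \sqrt{362} \approx -17.0 + 38.053 i$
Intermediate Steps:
$G = 2 i \sqrt{362}$ ($G = \sqrt{-1448} = 2 i \sqrt{362} \approx 38.053 i$)
$a = 18$ ($a = -4 + 22 = 18$)
$\left(G + B{\left(-34 \right)}\right) + a = \left(2 i \sqrt{362} - 35\right) + 18 = \left(-35 + 2 i \sqrt{362}\right) + 18 = -17 + 2 i \sqrt{362}$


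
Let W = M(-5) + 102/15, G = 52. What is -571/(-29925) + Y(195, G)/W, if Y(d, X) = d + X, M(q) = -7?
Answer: -36956804/29925 ≈ -1235.0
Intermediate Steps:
W = -1/5 (W = -7 + 102/15 = -7 + 102*(1/15) = -7 + 34/5 = -1/5 ≈ -0.20000)
Y(d, X) = X + d
-571/(-29925) + Y(195, G)/W = -571/(-29925) + (52 + 195)/(-1/5) = -571*(-1/29925) + 247*(-5) = 571/29925 - 1235 = -36956804/29925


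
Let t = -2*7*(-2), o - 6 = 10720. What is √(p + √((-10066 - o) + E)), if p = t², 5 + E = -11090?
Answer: √(784 + 3*I*√3543) ≈ 28.179 + 3.1685*I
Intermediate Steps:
E = -11095 (E = -5 - 11090 = -11095)
o = 10726 (o = 6 + 10720 = 10726)
t = 28 (t = -14*(-2) = 28)
p = 784 (p = 28² = 784)
√(p + √((-10066 - o) + E)) = √(784 + √((-10066 - 1*10726) - 11095)) = √(784 + √((-10066 - 10726) - 11095)) = √(784 + √(-20792 - 11095)) = √(784 + √(-31887)) = √(784 + 3*I*√3543)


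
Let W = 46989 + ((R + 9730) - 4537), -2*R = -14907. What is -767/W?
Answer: -1534/119271 ≈ -0.012861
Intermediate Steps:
R = 14907/2 (R = -½*(-14907) = 14907/2 ≈ 7453.5)
W = 119271/2 (W = 46989 + ((14907/2 + 9730) - 4537) = 46989 + (34367/2 - 4537) = 46989 + 25293/2 = 119271/2 ≈ 59636.)
-767/W = -767/119271/2 = -767*2/119271 = -1534/119271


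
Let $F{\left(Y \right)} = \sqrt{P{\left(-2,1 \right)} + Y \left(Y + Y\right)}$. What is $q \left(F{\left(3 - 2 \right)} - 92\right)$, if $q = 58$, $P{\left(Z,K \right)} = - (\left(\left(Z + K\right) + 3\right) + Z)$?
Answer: $-5336 + 58 \sqrt{2} \approx -5254.0$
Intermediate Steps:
$P{\left(Z,K \right)} = -3 - K - 2 Z$ ($P{\left(Z,K \right)} = - (\left(\left(K + Z\right) + 3\right) + Z) = - (\left(3 + K + Z\right) + Z) = - (3 + K + 2 Z) = -3 - K - 2 Z$)
$F{\left(Y \right)} = \sqrt{2} \sqrt{Y^{2}}$ ($F{\left(Y \right)} = \sqrt{\left(-3 - 1 - -4\right) + Y \left(Y + Y\right)} = \sqrt{\left(-3 - 1 + 4\right) + Y 2 Y} = \sqrt{0 + 2 Y^{2}} = \sqrt{2 Y^{2}} = \sqrt{2} \sqrt{Y^{2}}$)
$q \left(F{\left(3 - 2 \right)} - 92\right) = 58 \left(\sqrt{2} \sqrt{\left(3 - 2\right)^{2}} - 92\right) = 58 \left(\sqrt{2} \sqrt{1^{2}} - 92\right) = 58 \left(\sqrt{2} \sqrt{1} - 92\right) = 58 \left(\sqrt{2} \cdot 1 - 92\right) = 58 \left(\sqrt{2} - 92\right) = 58 \left(-92 + \sqrt{2}\right) = -5336 + 58 \sqrt{2}$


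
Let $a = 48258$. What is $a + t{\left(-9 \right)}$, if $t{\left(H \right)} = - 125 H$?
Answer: $49383$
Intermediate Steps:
$a + t{\left(-9 \right)} = 48258 - -1125 = 48258 + 1125 = 49383$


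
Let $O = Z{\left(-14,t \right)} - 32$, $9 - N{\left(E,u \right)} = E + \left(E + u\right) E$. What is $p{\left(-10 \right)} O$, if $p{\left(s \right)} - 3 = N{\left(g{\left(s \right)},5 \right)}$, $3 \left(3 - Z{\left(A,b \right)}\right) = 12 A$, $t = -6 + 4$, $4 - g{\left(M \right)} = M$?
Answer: $-7236$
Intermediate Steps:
$g{\left(M \right)} = 4 - M$
$t = -2$
$Z{\left(A,b \right)} = 3 - 4 A$ ($Z{\left(A,b \right)} = 3 - \frac{12 A}{3} = 3 - 4 A$)
$N{\left(E,u \right)} = 9 - E - E \left(E + u\right)$ ($N{\left(E,u \right)} = 9 - \left(E + \left(E + u\right) E\right) = 9 - \left(E + E \left(E + u\right)\right) = 9 - E - E \left(E + u\right)$)
$p{\left(s \right)} = -12 - \left(4 - s\right)^{2} + 6 s$ ($p{\left(s \right)} = 3 - \left(-5 + \left(4 - s\right)^{2} - s + \left(4 - s\right) 5\right) = 3 + \left(9 + \left(-4 + s\right) - \left(4 - s\right)^{2} + \left(-20 + 5 s\right)\right) = 3 - \left(15 + \left(4 - s\right)^{2} - 6 s\right) = -12 - \left(4 - s\right)^{2} + 6 s$)
$O = 27$ ($O = \left(3 - -56\right) - 32 = \left(3 + 56\right) - 32 = 59 - 32 = 27$)
$p{\left(-10 \right)} O = \left(-28 - \left(-10\right)^{2} + 14 \left(-10\right)\right) 27 = \left(-28 - 100 - 140\right) 27 = \left(-268\right) 27 = -7236$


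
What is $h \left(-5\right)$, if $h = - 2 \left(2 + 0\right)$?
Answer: $20$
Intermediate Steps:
$h = -4$ ($h = \left(-2\right) 2 = -4$)
$h \left(-5\right) = \left(-4\right) \left(-5\right) = 20$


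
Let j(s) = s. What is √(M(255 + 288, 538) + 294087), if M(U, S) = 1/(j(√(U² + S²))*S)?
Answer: √(29060410529643029318172 + 314349634*√584293)/314349634 ≈ 542.30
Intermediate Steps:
M(U, S) = 1/(S*√(S² + U²)) (M(U, S) = 1/(√(U² + S²)*S) = 1/(√(S² + U²)*S) = 1/(S*√(S² + U²)))
√(M(255 + 288, 538) + 294087) = √(1/(538*√(538² + (255 + 288)²)) + 294087) = √(1/(538*√(289444 + 543²)) + 294087) = √(1/(538*√(289444 + 294849)) + 294087) = √(1/(538*√584293) + 294087) = √((√584293/584293)/538 + 294087) = √(√584293/314349634 + 294087) = √(294087 + √584293/314349634)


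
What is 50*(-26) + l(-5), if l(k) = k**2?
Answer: -1275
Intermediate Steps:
50*(-26) + l(-5) = 50*(-26) + (-5)**2 = -1300 + 25 = -1275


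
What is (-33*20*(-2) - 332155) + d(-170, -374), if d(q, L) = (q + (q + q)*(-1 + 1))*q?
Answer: -301935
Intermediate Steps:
d(q, L) = q² (d(q, L) = (q + (2*q)*0)*q = (q + 0)*q = q*q = q²)
(-33*20*(-2) - 332155) + d(-170, -374) = (-33*20*(-2) - 332155) + (-170)² = (-660*(-2) - 332155) + 28900 = (1320 - 332155) + 28900 = -330835 + 28900 = -301935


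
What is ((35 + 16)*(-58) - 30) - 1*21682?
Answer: -24670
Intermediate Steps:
((35 + 16)*(-58) - 30) - 1*21682 = (51*(-58) - 30) - 21682 = (-2958 - 30) - 21682 = -2988 - 21682 = -24670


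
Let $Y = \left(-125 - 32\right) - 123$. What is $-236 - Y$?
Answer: $44$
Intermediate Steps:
$Y = -280$ ($Y = -157 - 123 = -280$)
$-236 - Y = -236 - -280 = -236 + 280 = 44$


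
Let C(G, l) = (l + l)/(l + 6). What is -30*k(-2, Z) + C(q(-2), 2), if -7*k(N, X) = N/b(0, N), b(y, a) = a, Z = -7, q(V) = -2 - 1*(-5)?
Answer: 67/14 ≈ 4.7857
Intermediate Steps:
q(V) = 3 (q(V) = -2 + 5 = 3)
k(N, X) = -⅐ (k(N, X) = -N/(7*N) = -⅐*1 = -⅐)
C(G, l) = 2*l/(6 + l) (C(G, l) = (2*l)/(6 + l) = 2*l/(6 + l))
-30*k(-2, Z) + C(q(-2), 2) = -30*(-⅐) + 2*2/(6 + 2) = 30/7 + 2*2/8 = 30/7 + 2*2*(⅛) = 30/7 + ½ = 67/14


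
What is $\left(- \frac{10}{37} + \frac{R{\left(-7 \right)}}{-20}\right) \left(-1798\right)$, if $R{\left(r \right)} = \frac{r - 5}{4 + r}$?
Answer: $\frac{156426}{185} \approx 845.55$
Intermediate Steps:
$R{\left(r \right)} = \frac{-5 + r}{4 + r}$
$\left(- \frac{10}{37} + \frac{R{\left(-7 \right)}}{-20}\right) \left(-1798\right) = \left(- \frac{10}{37} + \frac{\frac{1}{4 - 7} \left(-5 - 7\right)}{-20}\right) \left(-1798\right) = \left(\left(-10\right) \frac{1}{37} + \frac{1}{-3} \left(-12\right) \left(- \frac{1}{20}\right)\right) \left(-1798\right) = \left(- \frac{10}{37} + \left(- \frac{1}{3}\right) \left(-12\right) \left(- \frac{1}{20}\right)\right) \left(-1798\right) = \left(- \frac{10}{37} + 4 \left(- \frac{1}{20}\right)\right) \left(-1798\right) = \left(- \frac{10}{37} - \frac{1}{5}\right) \left(-1798\right) = \left(- \frac{87}{185}\right) \left(-1798\right) = \frac{156426}{185}$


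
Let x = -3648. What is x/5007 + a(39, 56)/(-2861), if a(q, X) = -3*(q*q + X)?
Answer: 4417063/4775009 ≈ 0.92504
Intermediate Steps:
a(q, X) = -3*X - 3*q**2 (a(q, X) = -3*(q**2 + X) = -3*(X + q**2) = -3*X - 3*q**2)
x/5007 + a(39, 56)/(-2861) = -3648/5007 + (-3*56 - 3*39**2)/(-2861) = -3648*1/5007 + (-168 - 3*1521)*(-1/2861) = -1216/1669 + (-168 - 4563)*(-1/2861) = -1216/1669 - 4731*(-1/2861) = -1216/1669 + 4731/2861 = 4417063/4775009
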